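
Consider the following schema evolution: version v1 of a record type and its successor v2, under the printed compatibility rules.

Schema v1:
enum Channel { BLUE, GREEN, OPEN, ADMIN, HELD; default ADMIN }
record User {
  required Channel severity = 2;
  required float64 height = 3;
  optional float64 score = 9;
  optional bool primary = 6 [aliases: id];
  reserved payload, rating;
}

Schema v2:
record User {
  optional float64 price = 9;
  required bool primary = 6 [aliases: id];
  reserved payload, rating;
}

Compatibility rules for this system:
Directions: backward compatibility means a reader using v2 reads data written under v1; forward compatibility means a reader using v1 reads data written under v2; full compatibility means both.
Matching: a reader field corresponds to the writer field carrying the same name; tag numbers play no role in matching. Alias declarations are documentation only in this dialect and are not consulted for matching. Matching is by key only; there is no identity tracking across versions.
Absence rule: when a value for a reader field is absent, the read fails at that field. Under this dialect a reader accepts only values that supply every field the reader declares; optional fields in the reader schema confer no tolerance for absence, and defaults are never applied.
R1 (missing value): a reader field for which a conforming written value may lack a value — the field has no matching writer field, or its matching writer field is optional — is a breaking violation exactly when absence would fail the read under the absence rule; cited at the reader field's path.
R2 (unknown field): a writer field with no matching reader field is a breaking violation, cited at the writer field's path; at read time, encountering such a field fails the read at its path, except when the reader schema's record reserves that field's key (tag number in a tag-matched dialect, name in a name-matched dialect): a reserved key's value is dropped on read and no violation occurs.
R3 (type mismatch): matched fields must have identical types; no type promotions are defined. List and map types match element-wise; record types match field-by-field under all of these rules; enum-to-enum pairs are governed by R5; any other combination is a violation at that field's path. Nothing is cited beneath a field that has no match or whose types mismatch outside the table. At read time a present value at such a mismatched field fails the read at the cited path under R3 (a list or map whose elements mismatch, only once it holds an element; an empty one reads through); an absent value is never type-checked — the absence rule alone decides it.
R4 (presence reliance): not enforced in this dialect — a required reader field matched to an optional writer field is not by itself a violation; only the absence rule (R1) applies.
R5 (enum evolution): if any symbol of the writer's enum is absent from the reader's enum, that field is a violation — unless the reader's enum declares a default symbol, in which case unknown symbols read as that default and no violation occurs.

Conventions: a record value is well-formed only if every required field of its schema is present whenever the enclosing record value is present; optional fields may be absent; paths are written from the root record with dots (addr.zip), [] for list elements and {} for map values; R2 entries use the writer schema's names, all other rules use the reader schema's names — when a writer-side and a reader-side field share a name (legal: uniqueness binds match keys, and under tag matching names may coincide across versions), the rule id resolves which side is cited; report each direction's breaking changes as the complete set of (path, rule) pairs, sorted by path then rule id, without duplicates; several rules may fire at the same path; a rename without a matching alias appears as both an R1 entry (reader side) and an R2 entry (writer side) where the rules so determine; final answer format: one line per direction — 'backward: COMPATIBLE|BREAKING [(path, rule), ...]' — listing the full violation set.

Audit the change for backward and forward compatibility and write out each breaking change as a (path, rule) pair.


backward: BREAKING [(height, R2), (price, R1), (primary, R1), (score, R2), (severity, R2)]; forward: BREAKING [(height, R1), (price, R2), (score, R1), (severity, R1)]

arrows below run writer -> reader for User
backward for User (reader v2, writer v1):
  price: no writer match
  primary: bool -> bool, writer optional; from primary
  severity (writer side), unknown to reader
  height (writer side), unknown to reader
  score (writer side), unknown to reader
  rule R2 violated at height
  rule R1 violated at price
  rule R1 violated at primary
  rule R2 violated at score
  rule R2 violated at severity
  => 5 violation(s): backward is BREAKING for User
forward for User (reader v1, writer v2):
  severity: no writer match
  height: no writer match
  score: no writer match
  primary: bool -> bool, writer required; from primary
  price (writer side), unknown to reader
  rule R1 violated at height
  rule R2 violated at price
  rule R1 violated at score
  rule R1 violated at severity
  => 4 violation(s): forward is BREAKING for User


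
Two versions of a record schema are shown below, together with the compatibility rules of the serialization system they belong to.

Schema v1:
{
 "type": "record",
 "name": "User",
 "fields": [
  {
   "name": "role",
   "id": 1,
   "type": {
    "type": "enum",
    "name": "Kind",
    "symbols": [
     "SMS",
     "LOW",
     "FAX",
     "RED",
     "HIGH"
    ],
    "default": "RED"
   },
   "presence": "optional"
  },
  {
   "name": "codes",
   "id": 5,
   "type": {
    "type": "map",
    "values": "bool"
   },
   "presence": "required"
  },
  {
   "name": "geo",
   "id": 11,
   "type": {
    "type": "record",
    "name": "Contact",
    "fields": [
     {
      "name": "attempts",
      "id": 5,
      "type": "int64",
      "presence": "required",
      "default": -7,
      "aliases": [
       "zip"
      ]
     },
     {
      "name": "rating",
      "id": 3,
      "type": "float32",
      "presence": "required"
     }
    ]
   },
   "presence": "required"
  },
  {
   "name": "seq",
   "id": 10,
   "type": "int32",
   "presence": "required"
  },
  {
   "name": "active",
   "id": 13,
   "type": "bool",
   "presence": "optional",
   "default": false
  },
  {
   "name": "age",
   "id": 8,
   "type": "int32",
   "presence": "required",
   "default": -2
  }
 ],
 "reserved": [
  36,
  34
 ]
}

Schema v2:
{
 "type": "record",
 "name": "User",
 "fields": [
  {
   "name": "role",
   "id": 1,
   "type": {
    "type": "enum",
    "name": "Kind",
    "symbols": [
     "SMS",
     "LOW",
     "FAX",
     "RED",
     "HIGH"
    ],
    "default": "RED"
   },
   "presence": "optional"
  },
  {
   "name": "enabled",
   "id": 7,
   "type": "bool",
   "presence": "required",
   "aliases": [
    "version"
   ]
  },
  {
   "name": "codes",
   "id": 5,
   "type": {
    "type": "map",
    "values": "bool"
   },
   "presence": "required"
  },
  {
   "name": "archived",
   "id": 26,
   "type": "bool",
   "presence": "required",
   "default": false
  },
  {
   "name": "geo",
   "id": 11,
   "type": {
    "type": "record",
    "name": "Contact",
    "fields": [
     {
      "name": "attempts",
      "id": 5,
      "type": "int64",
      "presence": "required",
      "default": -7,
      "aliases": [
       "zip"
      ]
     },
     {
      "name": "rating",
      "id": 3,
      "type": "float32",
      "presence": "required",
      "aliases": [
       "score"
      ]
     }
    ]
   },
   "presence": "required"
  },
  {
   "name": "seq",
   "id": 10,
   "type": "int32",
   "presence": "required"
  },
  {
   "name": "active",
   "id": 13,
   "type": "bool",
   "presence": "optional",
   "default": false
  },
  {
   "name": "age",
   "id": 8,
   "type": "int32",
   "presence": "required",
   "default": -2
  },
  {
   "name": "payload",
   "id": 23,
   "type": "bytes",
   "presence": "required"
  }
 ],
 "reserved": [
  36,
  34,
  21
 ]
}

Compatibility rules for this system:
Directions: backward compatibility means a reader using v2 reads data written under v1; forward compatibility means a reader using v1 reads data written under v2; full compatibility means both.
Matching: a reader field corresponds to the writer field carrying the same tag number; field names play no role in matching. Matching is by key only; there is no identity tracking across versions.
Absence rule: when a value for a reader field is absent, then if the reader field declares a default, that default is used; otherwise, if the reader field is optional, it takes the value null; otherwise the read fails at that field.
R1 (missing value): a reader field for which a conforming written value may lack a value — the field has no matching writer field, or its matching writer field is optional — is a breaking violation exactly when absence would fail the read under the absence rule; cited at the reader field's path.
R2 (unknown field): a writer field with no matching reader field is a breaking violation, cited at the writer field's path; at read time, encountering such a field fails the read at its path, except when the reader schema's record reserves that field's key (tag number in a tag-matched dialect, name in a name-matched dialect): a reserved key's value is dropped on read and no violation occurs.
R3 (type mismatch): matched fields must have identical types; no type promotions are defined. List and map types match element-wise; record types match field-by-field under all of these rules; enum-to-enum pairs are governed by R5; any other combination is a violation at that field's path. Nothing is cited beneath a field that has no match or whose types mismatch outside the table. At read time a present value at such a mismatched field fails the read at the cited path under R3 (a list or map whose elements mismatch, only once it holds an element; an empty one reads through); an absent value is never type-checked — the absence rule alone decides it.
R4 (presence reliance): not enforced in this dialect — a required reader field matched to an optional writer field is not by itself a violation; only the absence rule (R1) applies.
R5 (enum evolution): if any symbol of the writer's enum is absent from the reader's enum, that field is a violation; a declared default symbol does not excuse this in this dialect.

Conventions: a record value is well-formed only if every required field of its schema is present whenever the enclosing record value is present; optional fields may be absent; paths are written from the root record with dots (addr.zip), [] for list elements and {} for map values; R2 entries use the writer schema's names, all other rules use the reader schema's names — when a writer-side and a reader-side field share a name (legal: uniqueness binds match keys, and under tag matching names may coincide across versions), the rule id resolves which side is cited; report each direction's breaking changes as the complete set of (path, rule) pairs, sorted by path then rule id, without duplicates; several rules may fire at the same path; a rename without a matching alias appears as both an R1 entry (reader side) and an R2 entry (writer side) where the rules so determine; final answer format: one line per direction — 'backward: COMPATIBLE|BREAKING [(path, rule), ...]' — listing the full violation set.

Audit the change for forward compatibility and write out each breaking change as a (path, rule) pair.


the writer's type comes first in each User pair
checking forward for User: reader v1 against writer v2:
  Kind -> Kind, writer optional: role aligns to role
  map<string, bool> -> map<string, bool>, writer required: codes aligns to codes
  Contact -> Contact, writer required: geo aligns to geo
  int32 -> int32, writer required: seq aligns to seq
  bool -> bool, writer optional: active aligns to active
  int32 -> int32, writer required: age aligns to age
  writer enabled: unknown to reader
  writer archived: unknown to reader
  writer payload: unknown to reader
  int64 -> int64, writer required: geo.attempts aligns to geo.attempts
  float32 -> float32, writer required: geo.rating aligns to geo.rating
  rule R2 violated at archived
  rule R2 violated at enabled
  rule R2 violated at payload
  => 3 violation(s): forward is BREAKING for User

forward: BREAKING [(archived, R2), (enabled, R2), (payload, R2)]


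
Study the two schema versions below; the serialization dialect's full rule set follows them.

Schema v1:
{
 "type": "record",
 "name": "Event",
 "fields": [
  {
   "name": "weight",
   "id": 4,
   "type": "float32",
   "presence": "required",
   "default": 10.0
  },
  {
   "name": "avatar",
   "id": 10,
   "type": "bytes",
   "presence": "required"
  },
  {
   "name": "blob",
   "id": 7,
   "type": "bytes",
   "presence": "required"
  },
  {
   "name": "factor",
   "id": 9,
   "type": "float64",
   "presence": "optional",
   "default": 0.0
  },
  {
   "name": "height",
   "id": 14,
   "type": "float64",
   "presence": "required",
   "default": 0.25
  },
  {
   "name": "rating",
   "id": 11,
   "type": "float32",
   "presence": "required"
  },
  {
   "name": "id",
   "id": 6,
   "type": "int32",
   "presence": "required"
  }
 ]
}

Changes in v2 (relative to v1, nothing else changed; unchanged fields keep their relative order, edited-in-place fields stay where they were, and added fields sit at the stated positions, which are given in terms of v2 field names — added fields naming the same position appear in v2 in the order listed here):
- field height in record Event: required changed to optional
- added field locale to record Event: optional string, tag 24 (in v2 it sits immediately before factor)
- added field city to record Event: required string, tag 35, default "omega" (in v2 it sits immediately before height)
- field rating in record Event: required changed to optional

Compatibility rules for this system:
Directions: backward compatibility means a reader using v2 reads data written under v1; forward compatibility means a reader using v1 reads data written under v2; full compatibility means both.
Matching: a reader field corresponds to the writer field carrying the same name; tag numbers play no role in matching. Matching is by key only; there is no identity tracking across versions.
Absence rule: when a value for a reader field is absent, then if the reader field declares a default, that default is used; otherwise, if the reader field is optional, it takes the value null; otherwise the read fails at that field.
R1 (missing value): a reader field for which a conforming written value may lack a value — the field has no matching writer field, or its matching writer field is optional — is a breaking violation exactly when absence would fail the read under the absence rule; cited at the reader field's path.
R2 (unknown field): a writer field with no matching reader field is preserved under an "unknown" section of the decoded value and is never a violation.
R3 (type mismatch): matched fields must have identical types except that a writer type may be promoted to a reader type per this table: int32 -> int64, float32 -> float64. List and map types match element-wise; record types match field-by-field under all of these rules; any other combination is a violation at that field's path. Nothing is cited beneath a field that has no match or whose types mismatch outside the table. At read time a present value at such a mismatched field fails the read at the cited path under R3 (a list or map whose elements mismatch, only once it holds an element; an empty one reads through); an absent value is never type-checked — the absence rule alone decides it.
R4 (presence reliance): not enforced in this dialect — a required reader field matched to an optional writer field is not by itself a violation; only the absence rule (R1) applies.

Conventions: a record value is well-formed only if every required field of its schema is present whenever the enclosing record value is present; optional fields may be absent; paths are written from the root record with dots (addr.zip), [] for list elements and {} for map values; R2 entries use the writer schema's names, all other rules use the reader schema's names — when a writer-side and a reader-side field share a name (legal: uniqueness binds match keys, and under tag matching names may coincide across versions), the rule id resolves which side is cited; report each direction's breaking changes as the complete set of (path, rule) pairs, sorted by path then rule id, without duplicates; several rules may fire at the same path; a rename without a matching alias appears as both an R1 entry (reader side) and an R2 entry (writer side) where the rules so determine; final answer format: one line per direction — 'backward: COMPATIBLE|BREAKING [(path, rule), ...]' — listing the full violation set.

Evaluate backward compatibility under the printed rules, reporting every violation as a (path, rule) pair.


backward: COMPATIBLE []

in Event below, arrows point writer -> reader
backward for Event (reader v2, writer v1):
  weight: float32 -> float32, writer required; from weight
  avatar: bytes -> bytes, writer required; from avatar
  blob: bytes -> bytes, writer required; from blob
  locale: no writer match
  factor: float64 -> float64, writer optional; from factor
  city: no writer match
  height: float64 -> float64, writer required; from height
  rating: float32 -> float32, writer required; from rating
  id: int32 -> int32, writer required; from id
  => no violations; backward on Event: COMPATIBLE
the other Event changes do not affect what is asked:
  field height in record Event: required changed to optional -> no rule fires on it in Event's dialect; the asked verdict holds
  added field city to record Event: required string, tag 35, default "omega" (in v2 it sits immediately before height) -> no rule fires on it in Event's dialect; the asked verdict holds
  added field locale to record Event: optional string, tag 24 (in v2 it sits immediately before factor) -> no rule fires on it in Event's dialect; the asked verdict holds
  field rating in record Event: required changed to optional -> affects forward compatibility only, which is not asked


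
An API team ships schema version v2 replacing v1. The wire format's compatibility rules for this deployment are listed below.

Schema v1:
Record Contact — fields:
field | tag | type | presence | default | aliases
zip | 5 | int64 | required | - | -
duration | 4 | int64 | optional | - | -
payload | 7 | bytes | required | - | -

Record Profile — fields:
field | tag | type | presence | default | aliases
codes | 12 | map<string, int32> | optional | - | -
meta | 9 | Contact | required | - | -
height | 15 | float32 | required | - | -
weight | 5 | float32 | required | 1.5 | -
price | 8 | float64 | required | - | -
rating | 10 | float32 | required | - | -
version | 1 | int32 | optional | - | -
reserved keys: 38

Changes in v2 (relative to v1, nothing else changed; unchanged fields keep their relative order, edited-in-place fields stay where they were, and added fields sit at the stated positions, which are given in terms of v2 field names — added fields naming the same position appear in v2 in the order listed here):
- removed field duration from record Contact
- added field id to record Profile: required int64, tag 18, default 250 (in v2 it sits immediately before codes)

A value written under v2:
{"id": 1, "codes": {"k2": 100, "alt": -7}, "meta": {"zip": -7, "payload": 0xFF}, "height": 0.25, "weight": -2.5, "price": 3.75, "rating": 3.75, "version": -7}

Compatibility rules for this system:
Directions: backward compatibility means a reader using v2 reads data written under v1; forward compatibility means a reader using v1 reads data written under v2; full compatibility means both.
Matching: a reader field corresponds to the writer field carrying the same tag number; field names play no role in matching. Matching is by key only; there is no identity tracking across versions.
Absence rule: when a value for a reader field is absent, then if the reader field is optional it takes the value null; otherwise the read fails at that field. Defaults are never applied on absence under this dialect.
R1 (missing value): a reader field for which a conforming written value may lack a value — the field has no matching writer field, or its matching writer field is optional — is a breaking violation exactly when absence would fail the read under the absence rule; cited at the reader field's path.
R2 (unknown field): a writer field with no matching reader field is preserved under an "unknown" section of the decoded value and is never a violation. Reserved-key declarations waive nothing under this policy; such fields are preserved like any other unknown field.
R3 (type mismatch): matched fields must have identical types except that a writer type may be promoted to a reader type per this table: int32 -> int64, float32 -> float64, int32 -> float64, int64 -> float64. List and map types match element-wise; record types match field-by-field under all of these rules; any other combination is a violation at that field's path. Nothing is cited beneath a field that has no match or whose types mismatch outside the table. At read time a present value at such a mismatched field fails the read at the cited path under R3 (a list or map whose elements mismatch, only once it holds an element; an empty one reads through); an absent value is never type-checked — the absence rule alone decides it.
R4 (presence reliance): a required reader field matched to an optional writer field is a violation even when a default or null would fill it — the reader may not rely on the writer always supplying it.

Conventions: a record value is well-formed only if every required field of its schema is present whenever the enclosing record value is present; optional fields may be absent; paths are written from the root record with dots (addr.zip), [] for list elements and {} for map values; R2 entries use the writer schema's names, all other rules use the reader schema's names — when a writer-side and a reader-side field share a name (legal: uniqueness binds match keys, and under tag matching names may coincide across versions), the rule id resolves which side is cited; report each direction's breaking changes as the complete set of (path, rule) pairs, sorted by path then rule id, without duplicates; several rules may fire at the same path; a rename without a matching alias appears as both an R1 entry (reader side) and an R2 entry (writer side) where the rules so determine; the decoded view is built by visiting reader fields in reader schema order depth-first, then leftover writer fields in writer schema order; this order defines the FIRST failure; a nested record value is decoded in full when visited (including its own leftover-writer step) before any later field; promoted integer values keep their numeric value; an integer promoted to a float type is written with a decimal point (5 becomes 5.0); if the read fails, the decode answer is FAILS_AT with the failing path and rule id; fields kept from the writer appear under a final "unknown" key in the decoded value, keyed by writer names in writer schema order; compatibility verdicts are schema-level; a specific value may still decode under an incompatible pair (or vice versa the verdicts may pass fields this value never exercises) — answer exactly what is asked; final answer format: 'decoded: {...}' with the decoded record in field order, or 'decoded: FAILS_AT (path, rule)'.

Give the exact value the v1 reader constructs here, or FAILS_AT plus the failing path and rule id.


in Profile below, arrows point writer -> reader
decoding the Profile value with the v1 reader:
  codes := {"k2": 100, "alt": -7}
  meta.zip := -7
  meta.duration := null (absent, optional -> null)
  meta.payload := 0xFF
  height := 0.25
  weight := -2.5
  price := 3.75
  rating := 3.75
  version := -7
  writer id: kept under "unknown"
  => decoded: {"codes": {"k2": 100, "alt": -7}, "meta": {"zip": -7, "duration": null, "payload": 0xFF}, "height": 0.25, "weight": -2.5, "price": 3.75, "rating": 3.75, "version": -7, "unknown": {"id": 1}}
the other Profile changes do not affect what is asked:
  removed field duration from record Contact -> triggers nothing under the printed rules; the Profile answer is the same either way

decoded: {"codes": {"k2": 100, "alt": -7}, "meta": {"zip": -7, "duration": null, "payload": 0xFF}, "height": 0.25, "weight": -2.5, "price": 3.75, "rating": 3.75, "version": -7, "unknown": {"id": 1}}


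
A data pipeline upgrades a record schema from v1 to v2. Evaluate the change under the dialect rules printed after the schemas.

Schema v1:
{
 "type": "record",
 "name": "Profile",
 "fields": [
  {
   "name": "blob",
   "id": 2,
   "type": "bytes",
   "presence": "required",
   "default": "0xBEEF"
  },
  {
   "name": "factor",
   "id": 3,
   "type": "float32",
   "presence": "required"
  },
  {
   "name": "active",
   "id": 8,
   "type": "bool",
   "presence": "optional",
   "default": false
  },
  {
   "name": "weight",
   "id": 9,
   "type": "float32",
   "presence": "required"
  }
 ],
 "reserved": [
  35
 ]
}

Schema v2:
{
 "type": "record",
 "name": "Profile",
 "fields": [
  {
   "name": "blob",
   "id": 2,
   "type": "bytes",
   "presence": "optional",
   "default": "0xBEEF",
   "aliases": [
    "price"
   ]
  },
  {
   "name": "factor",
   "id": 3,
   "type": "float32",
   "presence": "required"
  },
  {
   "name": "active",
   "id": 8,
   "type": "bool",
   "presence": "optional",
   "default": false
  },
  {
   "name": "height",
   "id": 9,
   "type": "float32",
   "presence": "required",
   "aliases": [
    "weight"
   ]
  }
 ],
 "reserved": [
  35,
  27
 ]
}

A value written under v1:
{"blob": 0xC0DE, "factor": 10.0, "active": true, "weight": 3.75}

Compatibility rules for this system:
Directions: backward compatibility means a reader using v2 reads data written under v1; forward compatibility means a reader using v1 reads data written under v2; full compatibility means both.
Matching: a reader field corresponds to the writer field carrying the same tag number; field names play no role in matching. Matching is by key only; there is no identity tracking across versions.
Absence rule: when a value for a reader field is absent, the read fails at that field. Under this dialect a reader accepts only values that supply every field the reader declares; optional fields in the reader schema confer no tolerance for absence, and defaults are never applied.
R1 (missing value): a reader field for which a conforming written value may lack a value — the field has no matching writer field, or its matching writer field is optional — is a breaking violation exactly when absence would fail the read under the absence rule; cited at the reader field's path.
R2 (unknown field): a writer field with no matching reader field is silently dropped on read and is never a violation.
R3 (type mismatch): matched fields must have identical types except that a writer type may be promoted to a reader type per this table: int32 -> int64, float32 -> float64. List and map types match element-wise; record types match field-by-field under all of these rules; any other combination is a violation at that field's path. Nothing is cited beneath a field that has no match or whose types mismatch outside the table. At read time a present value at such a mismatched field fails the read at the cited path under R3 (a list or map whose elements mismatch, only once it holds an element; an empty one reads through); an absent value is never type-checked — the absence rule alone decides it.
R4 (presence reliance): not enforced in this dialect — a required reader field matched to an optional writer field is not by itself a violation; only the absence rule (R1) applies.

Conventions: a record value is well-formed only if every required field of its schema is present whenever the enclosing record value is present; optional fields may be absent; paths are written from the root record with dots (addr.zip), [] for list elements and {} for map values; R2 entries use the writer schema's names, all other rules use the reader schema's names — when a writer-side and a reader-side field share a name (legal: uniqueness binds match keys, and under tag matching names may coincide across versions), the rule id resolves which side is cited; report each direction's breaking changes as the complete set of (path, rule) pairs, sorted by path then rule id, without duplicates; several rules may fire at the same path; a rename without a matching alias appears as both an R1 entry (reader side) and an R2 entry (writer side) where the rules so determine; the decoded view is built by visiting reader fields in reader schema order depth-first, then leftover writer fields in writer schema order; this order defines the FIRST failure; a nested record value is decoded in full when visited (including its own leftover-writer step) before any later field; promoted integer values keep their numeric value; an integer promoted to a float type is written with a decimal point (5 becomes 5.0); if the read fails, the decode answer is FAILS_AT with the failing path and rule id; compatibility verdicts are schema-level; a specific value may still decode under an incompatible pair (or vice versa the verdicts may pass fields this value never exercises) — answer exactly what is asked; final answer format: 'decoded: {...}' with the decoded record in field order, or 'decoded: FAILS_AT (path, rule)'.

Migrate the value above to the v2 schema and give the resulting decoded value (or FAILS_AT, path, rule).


in Profile below, arrows point writer -> reader
decode walk for Profile under reader schema v2:
  blob := 0xC0DE
  factor := 10.0
  active := true
  height := 3.75 (from writer weight)
  => decoded: {"blob": 0xC0DE, "factor": 10.0, "active": true, "height": 3.75}
checking off the Profile differences that do not matter here:
  field blob in record Profile: required changed to optional -> schema-level compatibility only; this Profile value's decode is unchanged

decoded: {"blob": 0xC0DE, "factor": 10.0, "active": true, "height": 3.75}


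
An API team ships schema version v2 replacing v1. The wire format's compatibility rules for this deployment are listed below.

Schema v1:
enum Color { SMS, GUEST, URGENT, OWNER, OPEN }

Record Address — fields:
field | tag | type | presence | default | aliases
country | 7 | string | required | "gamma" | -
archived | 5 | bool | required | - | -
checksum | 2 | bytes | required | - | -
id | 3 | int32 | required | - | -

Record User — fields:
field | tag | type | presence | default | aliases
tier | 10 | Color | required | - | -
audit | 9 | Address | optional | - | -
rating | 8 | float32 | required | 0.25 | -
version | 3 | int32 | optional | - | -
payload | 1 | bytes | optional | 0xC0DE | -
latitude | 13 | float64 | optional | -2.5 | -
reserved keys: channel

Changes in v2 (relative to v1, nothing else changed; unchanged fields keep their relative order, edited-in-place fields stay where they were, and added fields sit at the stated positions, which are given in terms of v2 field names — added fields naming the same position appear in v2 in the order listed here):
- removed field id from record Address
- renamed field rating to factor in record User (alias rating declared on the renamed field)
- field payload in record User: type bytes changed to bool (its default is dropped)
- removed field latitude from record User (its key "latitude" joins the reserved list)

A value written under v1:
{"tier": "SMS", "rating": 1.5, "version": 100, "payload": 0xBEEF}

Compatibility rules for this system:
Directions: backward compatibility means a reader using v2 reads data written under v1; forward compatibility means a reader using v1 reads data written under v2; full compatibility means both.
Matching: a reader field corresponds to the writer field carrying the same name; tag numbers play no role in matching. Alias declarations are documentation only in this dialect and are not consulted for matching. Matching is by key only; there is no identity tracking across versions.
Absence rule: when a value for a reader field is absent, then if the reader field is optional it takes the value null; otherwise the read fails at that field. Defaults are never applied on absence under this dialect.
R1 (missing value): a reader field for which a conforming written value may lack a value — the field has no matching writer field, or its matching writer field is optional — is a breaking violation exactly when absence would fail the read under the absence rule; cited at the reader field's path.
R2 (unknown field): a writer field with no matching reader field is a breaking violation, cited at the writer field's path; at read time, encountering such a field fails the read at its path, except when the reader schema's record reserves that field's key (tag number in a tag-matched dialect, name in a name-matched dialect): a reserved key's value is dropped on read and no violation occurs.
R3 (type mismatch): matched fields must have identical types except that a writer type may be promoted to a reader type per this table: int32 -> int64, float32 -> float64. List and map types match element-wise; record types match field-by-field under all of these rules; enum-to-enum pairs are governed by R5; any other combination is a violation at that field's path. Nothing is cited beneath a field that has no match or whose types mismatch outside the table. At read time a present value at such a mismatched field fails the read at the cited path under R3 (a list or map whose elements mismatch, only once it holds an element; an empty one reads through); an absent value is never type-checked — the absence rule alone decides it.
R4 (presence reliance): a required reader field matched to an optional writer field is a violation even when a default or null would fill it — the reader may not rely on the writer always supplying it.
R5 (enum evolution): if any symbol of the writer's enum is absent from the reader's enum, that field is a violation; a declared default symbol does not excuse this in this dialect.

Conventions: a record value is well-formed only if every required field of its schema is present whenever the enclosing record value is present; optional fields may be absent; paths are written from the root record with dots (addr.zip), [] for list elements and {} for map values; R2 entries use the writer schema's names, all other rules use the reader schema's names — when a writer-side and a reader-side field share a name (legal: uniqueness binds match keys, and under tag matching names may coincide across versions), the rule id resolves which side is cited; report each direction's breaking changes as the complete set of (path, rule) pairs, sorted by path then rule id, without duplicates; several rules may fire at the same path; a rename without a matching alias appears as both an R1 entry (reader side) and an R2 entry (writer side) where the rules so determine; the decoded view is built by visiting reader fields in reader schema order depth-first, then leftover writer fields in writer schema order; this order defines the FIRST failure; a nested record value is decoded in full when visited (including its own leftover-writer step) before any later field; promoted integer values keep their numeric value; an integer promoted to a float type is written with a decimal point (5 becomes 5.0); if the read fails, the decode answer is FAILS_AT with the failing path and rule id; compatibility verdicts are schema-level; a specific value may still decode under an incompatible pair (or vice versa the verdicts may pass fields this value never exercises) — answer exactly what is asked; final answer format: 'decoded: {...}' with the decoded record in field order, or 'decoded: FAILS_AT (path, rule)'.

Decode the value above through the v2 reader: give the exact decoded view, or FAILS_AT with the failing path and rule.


decoded: FAILS_AT (factor, R1)

each type pair in User: writer, then reader
decoding the User value with the v2 reader:
  tier := "SMS"
  audit := null (absent, optional -> null)
  read fails at factor under R1 (no fill)
  => FAILS_AT (factor, R1)
remaining User differences; none change what is asked:
  removed field id from record Address -> schema-level compatibility only; this User value's decode is unchanged
  field payload in record User: type bytes changed to bool (its default is dropped) -> schema-level compatibility only; this User value's decode is unchanged
  removed field latitude from record User (its key "latitude" joins the reserved list) -> no rule fires on it and the decoded User view is identical with or without it


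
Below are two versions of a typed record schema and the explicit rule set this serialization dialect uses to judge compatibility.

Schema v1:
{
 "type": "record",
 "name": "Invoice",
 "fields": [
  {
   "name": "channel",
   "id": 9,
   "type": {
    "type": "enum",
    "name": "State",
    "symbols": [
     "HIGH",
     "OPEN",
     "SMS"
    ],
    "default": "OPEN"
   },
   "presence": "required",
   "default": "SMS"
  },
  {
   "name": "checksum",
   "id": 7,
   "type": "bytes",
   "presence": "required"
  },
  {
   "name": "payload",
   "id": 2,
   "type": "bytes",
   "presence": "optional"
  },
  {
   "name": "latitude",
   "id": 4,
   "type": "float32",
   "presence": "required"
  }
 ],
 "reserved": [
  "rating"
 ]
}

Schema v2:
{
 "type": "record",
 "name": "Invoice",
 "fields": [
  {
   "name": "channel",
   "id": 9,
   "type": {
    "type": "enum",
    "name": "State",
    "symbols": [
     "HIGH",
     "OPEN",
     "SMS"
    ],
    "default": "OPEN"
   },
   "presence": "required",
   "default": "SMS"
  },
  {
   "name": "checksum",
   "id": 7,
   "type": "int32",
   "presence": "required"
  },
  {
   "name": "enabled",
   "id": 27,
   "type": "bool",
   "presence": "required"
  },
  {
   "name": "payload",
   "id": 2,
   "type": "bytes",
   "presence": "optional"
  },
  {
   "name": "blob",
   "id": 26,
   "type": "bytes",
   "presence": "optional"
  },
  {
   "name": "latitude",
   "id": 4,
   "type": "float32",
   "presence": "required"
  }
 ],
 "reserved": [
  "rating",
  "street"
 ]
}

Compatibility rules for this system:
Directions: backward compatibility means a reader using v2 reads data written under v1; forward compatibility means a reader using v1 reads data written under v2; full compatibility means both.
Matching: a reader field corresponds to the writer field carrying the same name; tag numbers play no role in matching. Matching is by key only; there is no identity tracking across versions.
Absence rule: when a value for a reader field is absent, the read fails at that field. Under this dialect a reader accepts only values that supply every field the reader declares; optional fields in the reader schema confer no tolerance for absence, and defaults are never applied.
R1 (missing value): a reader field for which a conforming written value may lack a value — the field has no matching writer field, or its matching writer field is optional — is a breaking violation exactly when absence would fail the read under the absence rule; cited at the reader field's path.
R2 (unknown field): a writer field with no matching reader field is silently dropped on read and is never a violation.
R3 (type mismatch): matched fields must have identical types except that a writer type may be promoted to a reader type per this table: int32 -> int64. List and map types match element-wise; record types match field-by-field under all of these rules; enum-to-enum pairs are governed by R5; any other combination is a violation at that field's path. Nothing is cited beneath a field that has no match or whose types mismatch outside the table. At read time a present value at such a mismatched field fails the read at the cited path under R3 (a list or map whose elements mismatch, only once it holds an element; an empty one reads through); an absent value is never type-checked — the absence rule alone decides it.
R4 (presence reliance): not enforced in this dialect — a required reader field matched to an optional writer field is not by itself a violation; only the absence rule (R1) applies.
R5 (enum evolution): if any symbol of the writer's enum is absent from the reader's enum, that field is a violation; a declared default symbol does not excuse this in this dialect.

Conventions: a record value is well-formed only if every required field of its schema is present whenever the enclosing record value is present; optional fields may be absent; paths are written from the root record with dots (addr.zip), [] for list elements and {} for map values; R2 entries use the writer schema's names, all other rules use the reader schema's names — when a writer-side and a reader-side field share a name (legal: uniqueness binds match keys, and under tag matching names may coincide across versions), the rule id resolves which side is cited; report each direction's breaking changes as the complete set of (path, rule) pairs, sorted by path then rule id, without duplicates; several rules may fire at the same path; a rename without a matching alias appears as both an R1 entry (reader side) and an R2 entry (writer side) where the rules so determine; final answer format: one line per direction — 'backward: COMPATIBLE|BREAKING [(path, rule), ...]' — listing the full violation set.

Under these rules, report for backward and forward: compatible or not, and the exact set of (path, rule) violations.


the writer's type comes first in each Invoice pair
backward pass over Invoice, reader schema v2, writer schema v1:
  State -> State, writer required: channel aligns to channel
  bytes -> int32, writer required: checksum aligns to checksum
  enabled: no writer match
  bytes -> bytes, writer optional: payload aligns to payload
  blob: no writer match
  float32 -> float32, writer required: latitude aligns to latitude
  rule R1 violated at blob
  rule R3 violated at checksum
  rule R1 violated at enabled
  rule R1 violated at payload
  => backward verdict for Invoice: BREAKING, 4 violation(s)
forward pass over Invoice, reader schema v1, writer schema v2:
  State -> State, writer required: channel aligns to channel
  int32 -> bytes, writer required: checksum aligns to checksum
  bytes -> bytes, writer optional: payload aligns to payload
  float32 -> float32, writer required: latitude aligns to latitude
  writer enabled: unknown to reader
  writer blob: unknown to reader
  rule R3 violated at checksum
  rule R1 violated at payload
  => forward verdict for Invoice: BREAKING, 2 violation(s)

backward: BREAKING [(blob, R1), (checksum, R3), (enabled, R1), (payload, R1)]; forward: BREAKING [(checksum, R3), (payload, R1)]
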